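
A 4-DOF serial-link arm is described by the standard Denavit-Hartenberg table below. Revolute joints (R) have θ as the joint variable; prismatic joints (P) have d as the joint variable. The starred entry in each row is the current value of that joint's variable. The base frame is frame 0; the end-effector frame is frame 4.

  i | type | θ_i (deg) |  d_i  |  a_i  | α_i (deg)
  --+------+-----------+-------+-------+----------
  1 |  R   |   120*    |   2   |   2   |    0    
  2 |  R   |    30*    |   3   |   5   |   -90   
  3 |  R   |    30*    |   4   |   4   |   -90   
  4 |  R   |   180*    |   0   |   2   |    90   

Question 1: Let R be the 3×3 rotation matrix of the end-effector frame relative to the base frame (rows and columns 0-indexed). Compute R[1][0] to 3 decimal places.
End-effector x-axis (col 0 of R) = (0.7500,-0.4330,0.5000)
R[1][0] = -0.4330

-0.433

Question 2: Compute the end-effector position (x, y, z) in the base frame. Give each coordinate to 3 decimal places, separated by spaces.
-8.830 1.634 4.000

after link 1: o_1 = (-1.0000, 1.7321, 2.0000)
after link 2: o_2 = (-5.3301, 4.2321, 5.0000)
after link 3: o_3 = (-10.3301, 2.5000, 3.0000)
after link 4: o_4 = (-8.8301, 1.6340, 4.0000)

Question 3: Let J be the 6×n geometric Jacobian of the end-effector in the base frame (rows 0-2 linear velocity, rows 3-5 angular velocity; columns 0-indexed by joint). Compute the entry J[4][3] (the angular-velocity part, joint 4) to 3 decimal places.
axis z_3 = (0.4330,-0.2500,-0.8660); lever o_n−o_3 = (1.5000,-0.8660,1.0000)
cross product → J_v[:, 3] = (-1.0000,-1.7321,0.0000)
J_ω[:, 3] = z_3
entry J[4][3] = -0.2500

-0.250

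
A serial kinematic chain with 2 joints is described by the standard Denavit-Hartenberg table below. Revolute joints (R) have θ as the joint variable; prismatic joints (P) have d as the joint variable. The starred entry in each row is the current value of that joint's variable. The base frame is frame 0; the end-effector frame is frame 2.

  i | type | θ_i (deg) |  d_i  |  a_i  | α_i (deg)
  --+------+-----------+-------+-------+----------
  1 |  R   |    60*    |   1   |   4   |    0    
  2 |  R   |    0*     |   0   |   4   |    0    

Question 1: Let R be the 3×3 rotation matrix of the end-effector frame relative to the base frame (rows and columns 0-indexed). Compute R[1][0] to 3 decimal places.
End-effector x-axis (col 0 of R) = (0.5000,0.8660,0.0000)
R[1][0] = 0.8660

0.866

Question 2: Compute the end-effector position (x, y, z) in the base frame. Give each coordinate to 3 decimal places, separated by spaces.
4.000 6.928 1.000

after link 1: o_1 = (2.0000, 3.4641, 1.0000)
after link 2: o_2 = (4.0000, 6.9282, 1.0000)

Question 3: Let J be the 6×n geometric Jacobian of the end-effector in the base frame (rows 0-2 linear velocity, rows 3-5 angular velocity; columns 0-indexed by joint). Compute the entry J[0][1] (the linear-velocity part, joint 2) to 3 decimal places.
-3.464

axis z_1 = (0.0000,0.0000,1.0000); lever o_n−o_1 = (2.0000,3.4641,0.0000)
cross product → J_v[:, 1] = (-3.4641,2.0000,0.0000)
J_ω[:, 1] = z_1
entry J[0][1] = -3.4641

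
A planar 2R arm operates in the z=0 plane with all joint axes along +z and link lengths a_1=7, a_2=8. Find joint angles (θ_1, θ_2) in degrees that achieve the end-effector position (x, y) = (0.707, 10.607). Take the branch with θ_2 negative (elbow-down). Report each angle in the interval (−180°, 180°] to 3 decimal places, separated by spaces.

134.998 -89.996

cos θ_2 = (113.0083−7²−8²)/(2·7·8) = 0.0001; θ_2 = -89.9958° (elbow-down)
β = atan2(10.6070,0.7070) = 86.1866°; ψ = atan2(-8.0000,7.0006) = -48.8117°
θ_1 = β − ψ = 134.9983°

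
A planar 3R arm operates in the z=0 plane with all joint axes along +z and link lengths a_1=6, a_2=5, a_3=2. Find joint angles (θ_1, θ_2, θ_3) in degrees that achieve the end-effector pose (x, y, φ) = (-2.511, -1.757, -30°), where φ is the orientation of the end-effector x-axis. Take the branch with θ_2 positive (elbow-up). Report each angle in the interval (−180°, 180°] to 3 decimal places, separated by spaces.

134.995 134.996 60.009

wrist centre = target − a_3·(cos φ, sin φ) = (-4.2431, -0.7570)
cos θ_2 = (18.5765−6²−5²)/(2·6·5) = -0.7071; θ_2 = 134.9960° (elbow-up)
β = atan2(-0.7570,-4.2431) = -169.8843°; ψ = atan2(3.5358,2.4647) = 55.1205°
θ_1 = β − ψ = -225.0049°
θ_3 = φ − θ_1 − θ_2 = 60.0088° (wrapped to (-180°,180°])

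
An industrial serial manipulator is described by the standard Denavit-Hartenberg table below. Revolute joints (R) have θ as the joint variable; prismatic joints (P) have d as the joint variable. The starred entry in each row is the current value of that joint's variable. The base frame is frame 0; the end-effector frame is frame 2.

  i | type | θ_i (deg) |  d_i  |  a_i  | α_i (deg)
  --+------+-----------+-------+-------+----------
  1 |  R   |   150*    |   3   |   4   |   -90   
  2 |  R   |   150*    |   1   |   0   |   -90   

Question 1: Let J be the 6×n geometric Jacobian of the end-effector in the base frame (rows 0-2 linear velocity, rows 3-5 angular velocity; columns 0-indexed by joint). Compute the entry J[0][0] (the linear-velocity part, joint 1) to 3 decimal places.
axis z_0 = ẑ; lever o_n−o_0 = (-3.9641,1.1340,3.0000)
cross product → J_v[:, 0] = (-1.1340,-3.9641,0.0000)
J_ω[:, 0] = z_0
entry J[0][0] = -1.1340

-1.134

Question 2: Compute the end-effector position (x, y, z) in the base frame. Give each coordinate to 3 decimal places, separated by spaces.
-3.964 1.134 3.000

after link 1: o_1 = (-3.4641, 2.0000, 3.0000)
after link 2: o_2 = (-3.9641, 1.1340, 3.0000)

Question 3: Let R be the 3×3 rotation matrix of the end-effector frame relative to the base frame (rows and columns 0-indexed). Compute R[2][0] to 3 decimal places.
End-effector x-axis (col 0 of R) = (0.7500,-0.4330,-0.5000)
R[2][0] = -0.5000

-0.500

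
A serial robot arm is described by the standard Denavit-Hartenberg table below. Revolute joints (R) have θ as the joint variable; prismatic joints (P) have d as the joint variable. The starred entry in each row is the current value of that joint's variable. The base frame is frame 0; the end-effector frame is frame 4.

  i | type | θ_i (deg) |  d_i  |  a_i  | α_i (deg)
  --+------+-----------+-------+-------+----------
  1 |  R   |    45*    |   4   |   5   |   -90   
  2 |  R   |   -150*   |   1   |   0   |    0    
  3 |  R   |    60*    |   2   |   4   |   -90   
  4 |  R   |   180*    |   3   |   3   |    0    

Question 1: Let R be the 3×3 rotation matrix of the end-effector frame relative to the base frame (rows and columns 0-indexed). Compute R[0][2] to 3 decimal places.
0.707

End-effector z-axis (col 2 of R) = (0.7071,0.7071,0.0000)
R[0][2] = 0.7071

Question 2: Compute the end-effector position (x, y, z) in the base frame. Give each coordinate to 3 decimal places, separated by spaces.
3.536 7.778 5.000

after link 1: o_1 = (3.5355, 3.5355, 4.0000)
after link 2: o_2 = (2.8284, 4.2426, 4.0000)
after link 3: o_3 = (1.4142, 5.6569, 8.0000)
after link 4: o_4 = (3.5355, 7.7782, 5.0000)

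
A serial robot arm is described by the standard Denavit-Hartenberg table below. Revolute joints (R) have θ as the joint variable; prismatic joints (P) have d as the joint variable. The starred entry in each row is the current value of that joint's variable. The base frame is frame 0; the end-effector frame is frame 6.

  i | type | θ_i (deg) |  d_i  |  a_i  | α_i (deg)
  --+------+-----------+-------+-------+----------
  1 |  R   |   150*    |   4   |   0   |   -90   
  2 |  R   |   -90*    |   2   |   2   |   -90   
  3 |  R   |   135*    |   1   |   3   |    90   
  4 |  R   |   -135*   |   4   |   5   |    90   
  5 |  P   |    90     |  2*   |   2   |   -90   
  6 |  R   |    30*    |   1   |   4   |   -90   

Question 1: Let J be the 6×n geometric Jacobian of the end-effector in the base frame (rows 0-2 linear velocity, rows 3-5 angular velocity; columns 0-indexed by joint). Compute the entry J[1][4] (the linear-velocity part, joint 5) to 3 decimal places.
prismatic axis z_4 = (-0.8624,-0.0795,0.5000)
J_v[:, 4] = z_4; J_ω[:, 4] = (0,0,0)
entry J[1][4] = -0.0795

-0.079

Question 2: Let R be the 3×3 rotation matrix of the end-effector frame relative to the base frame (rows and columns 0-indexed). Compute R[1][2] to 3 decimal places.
-0.237

End-effector z-axis (col 2 of R) = (0.5701,-0.2374,-0.7866)
R[1][2] = -0.2374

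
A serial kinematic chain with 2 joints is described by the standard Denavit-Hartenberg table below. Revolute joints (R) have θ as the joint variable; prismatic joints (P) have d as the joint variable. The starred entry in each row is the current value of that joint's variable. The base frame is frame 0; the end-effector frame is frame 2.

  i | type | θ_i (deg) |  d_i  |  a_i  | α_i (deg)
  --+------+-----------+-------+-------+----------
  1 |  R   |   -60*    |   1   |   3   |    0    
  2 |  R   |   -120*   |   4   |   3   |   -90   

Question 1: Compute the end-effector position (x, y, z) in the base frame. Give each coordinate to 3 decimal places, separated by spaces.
after link 1: o_1 = (1.5000, -2.5981, 1.0000)
after link 2: o_2 = (-1.5000, -2.5981, 5.0000)

-1.500 -2.598 5.000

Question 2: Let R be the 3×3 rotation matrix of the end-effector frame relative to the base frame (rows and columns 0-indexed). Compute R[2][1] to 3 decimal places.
End-effector y-axis (col 1 of R) = (0.0000,-0.0000,-1.0000)
R[2][1] = -1.0000

-1.000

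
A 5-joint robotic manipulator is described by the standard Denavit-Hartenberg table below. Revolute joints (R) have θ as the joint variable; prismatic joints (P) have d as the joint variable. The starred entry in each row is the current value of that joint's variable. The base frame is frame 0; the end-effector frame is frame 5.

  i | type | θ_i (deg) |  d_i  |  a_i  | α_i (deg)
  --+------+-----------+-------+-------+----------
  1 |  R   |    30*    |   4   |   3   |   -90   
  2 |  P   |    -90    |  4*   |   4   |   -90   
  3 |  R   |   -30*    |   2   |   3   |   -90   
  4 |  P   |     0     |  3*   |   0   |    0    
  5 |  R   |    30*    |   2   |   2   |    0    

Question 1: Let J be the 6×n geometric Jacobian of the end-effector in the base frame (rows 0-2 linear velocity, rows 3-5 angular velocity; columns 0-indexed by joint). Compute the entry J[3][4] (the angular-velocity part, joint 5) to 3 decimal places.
0.433

axis z_4 = (0.4330,-0.7500,0.5000); lever o_n−o_4 = (-0.4330,-1.2500,2.5000)
cross product → J_v[:, 4] = (-1.2500,-1.2990,-0.8660)
J_ω[:, 4] = z_4
entry J[3][4] = 0.4330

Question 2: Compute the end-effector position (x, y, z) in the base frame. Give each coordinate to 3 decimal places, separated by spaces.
after link 1: o_1 = (2.5981, 1.5000, 4.0000)
after link 2: o_2 = (0.5981, 4.9641, 8.0000)
after link 3: o_3 = (1.5801, 7.2631, 10.5981)
after link 4: o_4 = (2.8792, 5.0131, 12.0981)
after link 5: o_5 = (2.4462, 3.7631, 14.5981)

2.446 3.763 14.598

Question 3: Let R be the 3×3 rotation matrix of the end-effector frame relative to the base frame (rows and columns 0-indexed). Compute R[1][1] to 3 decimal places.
End-effector y-axis (col 1 of R) = (-0.6250,-0.6495,-0.4330)
R[1][1] = -0.6495

-0.650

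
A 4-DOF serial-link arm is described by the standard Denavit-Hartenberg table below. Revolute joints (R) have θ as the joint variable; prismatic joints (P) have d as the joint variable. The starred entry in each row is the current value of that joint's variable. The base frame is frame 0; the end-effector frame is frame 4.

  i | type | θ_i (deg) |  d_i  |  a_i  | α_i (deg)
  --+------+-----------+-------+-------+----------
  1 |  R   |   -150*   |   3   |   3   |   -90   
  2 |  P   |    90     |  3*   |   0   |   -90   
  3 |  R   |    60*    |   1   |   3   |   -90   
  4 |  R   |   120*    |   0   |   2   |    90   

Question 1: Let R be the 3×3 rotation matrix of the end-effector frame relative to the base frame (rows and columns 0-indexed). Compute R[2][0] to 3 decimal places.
0.250

End-effector x-axis (col 0 of R) = (-0.5335,-0.8080,0.2500)
R[2][0] = 0.2500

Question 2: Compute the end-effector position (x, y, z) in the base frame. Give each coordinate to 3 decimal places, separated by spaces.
-2.598 -2.964 2.000

after link 1: o_1 = (-2.5981, -1.5000, 3.0000)
after link 2: o_2 = (-1.0981, -4.0981, 3.0000)
after link 3: o_3 = (-1.5311, -1.3481, 1.5000)
after link 4: o_4 = (-2.5981, -2.9641, 2.0000)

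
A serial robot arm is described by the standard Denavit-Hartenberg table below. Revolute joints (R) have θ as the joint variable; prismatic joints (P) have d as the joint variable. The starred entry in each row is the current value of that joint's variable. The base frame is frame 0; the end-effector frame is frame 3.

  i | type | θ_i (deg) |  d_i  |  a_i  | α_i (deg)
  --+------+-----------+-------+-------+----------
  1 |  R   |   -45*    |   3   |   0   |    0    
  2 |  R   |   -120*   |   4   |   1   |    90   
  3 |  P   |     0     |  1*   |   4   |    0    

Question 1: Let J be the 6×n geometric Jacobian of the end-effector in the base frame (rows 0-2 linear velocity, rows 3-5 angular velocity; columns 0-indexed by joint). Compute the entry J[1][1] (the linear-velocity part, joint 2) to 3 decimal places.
axis z_1 = (0.0000,0.0000,1.0000); lever o_n−o_1 = (-5.0884,-0.3282,4.0000)
cross product → J_v[:, 1] = (0.3282,-5.0884,0.0000)
J_ω[:, 1] = z_1
entry J[1][1] = -5.0884

-5.088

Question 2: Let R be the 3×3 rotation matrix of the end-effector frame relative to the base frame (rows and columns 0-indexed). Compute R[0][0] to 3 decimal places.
End-effector x-axis (col 0 of R) = (-0.9659,-0.2588,0.0000)
R[0][0] = -0.9659

-0.966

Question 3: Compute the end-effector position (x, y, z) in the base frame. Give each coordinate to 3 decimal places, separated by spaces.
-5.088 -0.328 7.000

after link 1: o_1 = (0.0000, 0.0000, 3.0000)
after link 2: o_2 = (-0.9659, -0.2588, 7.0000)
after link 3: o_3 = (-5.0884, -0.3282, 7.0000)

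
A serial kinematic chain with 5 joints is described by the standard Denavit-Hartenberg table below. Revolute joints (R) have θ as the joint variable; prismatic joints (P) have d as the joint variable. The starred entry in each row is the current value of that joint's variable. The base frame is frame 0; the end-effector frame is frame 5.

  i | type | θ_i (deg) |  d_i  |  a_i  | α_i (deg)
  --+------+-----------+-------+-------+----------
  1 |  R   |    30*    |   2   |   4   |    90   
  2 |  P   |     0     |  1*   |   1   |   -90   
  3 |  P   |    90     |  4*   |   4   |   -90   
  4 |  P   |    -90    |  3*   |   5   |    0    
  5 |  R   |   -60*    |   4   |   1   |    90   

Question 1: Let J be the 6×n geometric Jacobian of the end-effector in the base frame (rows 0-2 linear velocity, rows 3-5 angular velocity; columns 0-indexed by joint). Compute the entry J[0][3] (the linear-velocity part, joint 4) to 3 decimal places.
-0.866

prismatic axis z_3 = (-0.8660,-0.5000,0.0000)
J_v[:, 3] = z_3; J_ω[:, 3] = (0,0,0)
entry J[0][3] = -0.8660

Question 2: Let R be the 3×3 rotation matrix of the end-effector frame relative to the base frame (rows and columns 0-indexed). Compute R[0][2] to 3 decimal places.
0.250

End-effector z-axis (col 2 of R) = (0.2500,-0.4330,-0.8660)
R[0][2] = 0.2500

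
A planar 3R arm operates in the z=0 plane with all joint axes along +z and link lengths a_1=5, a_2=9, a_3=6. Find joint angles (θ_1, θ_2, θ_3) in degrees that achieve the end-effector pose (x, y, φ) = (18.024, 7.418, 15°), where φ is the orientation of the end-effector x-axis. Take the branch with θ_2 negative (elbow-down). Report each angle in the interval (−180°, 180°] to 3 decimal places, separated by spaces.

wrist centre = target − a_3·(cos φ, sin φ) = (12.2284, 5.8651)
cos θ_2 = (183.9341−5²−9²)/(2·5·9) = 0.8659; θ_2 = -30.0104° (elbow-down)
β = atan2(5.8651,12.2284) = 25.6236°; ψ = atan2(-4.5014,12.7934) = -19.3846°
θ_1 = β − ψ = 45.0083°
θ_3 = φ − θ_1 − θ_2 = 0.0022° (wrapped to (-180°,180°])

45.008 -30.010 0.002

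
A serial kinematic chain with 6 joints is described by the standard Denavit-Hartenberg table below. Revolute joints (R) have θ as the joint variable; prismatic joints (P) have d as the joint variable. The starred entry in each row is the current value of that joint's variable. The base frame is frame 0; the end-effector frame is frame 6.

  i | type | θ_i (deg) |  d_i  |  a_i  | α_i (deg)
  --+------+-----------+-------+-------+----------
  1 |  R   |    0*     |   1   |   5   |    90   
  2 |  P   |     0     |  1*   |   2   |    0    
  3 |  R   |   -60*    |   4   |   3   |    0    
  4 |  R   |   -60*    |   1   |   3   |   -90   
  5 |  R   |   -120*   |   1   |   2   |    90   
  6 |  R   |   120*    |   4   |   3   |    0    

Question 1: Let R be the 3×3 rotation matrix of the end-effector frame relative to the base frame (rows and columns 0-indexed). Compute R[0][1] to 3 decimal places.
End-effector y-axis (col 1 of R) = (-0.6495,0.7500,-0.1250)
R[0][1] = -0.6495

-0.650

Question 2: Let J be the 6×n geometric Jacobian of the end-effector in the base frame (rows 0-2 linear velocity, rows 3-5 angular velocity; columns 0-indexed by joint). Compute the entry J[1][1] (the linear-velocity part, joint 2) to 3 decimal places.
-1.000

prismatic axis z_1 = (0.0000,-1.0000,0.0000)
J_v[:, 1] = z_1; J_ω[:, 1] = (0,0,0)
entry J[1][1] = -1.0000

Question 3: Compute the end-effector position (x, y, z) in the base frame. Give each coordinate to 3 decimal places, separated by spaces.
after link 1: o_1 = (5.0000, 0.0000, 1.0000)
after link 2: o_2 = (7.0000, -1.0000, 1.0000)
after link 3: o_3 = (8.5000, -5.0000, -1.5981)
after link 4: o_4 = (7.0000, -6.0000, -4.1962)
after link 5: o_5 = (8.3660, -7.7321, -3.8301)
after link 6: o_6 = (11.9731, -4.4330, -2.7787)

11.973 -4.433 -2.779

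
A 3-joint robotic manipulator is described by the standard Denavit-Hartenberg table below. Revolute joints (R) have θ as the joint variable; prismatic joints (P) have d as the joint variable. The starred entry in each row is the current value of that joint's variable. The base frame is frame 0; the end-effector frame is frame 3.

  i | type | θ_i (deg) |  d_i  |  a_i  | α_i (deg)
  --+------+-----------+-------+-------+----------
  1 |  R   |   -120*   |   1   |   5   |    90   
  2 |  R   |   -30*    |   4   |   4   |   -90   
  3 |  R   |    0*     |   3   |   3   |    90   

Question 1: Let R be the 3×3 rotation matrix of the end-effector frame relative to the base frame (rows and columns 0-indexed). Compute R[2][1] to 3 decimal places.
0.866

End-effector y-axis (col 1 of R) = (-0.2500,-0.4330,0.8660)
R[2][1] = 0.8660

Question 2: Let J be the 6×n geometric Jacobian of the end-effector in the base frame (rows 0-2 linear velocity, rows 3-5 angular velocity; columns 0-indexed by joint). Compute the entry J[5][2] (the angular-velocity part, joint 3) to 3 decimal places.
axis z_2 = (-0.2500,-0.4330,0.8660); lever o_n−o_2 = (-2.0490,-3.5490,1.0981)
cross product → J_v[:, 2] = (2.5981,-1.5000,0.0000)
J_ω[:, 2] = z_2
entry J[5][2] = 0.8660

0.866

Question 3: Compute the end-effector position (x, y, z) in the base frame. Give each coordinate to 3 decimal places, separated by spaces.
-9.745 -8.879 0.098

after link 1: o_1 = (-2.5000, -4.3301, 1.0000)
after link 2: o_2 = (-7.6962, -5.3301, -1.0000)
after link 3: o_3 = (-9.7452, -8.8792, 0.0981)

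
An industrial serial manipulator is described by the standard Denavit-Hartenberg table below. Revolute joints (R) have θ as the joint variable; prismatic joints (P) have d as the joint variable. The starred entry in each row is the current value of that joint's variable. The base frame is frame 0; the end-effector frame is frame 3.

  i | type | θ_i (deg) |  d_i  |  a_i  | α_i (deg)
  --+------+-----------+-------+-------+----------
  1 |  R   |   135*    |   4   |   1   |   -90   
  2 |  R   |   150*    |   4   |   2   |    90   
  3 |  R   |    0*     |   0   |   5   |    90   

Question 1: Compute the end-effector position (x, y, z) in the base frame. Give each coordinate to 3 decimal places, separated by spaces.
0.751 -6.408 0.500

after link 1: o_1 = (-0.7071, 0.7071, 4.0000)
after link 2: o_2 = (-2.3108, -3.3461, 3.0000)
after link 3: o_3 = (0.7511, -6.4079, 0.5000)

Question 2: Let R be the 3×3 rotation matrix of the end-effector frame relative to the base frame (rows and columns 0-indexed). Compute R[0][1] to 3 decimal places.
-0.354

End-effector y-axis (col 1 of R) = (-0.3536,0.3536,-0.8660)
R[0][1] = -0.3536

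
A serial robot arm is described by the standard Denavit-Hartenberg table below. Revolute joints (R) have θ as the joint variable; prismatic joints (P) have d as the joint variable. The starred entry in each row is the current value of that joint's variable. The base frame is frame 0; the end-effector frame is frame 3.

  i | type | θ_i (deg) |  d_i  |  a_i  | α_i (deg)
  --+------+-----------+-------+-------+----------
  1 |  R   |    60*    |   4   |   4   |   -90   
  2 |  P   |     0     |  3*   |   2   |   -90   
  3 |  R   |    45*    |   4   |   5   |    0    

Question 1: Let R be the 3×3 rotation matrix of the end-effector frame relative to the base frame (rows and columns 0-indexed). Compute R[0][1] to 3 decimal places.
0.259

End-effector y-axis (col 1 of R) = (0.2588,-0.9659,-0.0000)
R[0][1] = 0.2588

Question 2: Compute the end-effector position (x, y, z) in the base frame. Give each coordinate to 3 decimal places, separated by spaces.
5.232 7.990 -0.000

after link 1: o_1 = (2.0000, 3.4641, 4.0000)
after link 2: o_2 = (0.4019, 6.6962, 4.0000)
after link 3: o_3 = (5.2316, 7.9902, -0.0000)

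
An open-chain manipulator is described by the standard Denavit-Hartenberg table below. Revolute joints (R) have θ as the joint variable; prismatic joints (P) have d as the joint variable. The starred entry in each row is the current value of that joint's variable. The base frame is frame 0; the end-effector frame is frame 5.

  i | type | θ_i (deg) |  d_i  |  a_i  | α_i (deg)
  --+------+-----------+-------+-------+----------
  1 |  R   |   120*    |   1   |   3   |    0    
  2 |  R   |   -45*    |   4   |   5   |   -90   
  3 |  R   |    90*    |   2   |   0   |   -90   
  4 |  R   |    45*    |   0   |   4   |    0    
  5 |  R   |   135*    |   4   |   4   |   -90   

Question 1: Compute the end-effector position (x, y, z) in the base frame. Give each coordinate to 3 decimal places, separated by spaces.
-0.441 3.350 6.172

after link 1: o_1 = (-1.5000, 2.5981, 1.0000)
after link 2: o_2 = (-0.2059, 7.4277, 5.0000)
after link 3: o_3 = (-2.1378, 7.9453, 5.0000)
after link 4: o_4 = (0.5943, 7.2133, 2.1716)
after link 5: o_5 = (-0.4410, 3.3496, 6.1716)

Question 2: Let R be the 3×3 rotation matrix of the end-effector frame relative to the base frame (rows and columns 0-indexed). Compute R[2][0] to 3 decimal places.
End-effector x-axis (col 0 of R) = (0.0000,-0.0000,1.0000)
R[2][0] = 1.0000

1.000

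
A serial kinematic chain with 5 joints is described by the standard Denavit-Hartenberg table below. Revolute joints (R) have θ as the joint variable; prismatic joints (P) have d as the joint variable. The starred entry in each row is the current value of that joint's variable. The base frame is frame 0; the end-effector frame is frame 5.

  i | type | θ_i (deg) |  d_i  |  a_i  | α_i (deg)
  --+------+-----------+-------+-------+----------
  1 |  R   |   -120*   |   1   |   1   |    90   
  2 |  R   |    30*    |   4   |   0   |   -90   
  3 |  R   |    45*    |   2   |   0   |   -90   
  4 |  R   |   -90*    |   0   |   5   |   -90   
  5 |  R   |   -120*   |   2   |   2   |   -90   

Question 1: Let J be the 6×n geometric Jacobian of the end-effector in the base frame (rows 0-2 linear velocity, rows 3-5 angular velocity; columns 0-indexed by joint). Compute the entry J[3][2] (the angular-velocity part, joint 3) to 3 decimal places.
axis z_2 = (0.2500,0.4330,0.8660); lever o_n−o_2 = (3.7034,1.1365,5.2909)
cross product → J_v[:, 2] = (1.3068,1.8845,-1.3195)
J_ω[:, 2] = z_2
entry J[3][2] = 0.2500

0.250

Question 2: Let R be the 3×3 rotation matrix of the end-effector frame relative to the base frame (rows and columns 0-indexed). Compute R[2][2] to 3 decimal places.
End-effector z-axis (col 2 of R) = (0.6758,0.4634,0.5732)
R[2][2] = 0.5732

0.573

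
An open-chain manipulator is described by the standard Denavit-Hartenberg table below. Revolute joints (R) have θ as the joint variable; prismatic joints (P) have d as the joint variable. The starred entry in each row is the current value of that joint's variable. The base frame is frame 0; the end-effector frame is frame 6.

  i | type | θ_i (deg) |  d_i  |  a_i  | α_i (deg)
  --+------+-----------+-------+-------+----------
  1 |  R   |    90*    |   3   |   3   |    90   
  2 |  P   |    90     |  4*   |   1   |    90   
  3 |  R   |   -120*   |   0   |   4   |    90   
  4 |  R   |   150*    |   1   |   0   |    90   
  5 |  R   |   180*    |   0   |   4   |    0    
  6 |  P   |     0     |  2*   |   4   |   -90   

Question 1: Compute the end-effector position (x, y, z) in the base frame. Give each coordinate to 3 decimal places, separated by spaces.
after link 1: o_1 = (0.0000, 3.0000, 3.0000)
after link 2: o_2 = (4.0000, 3.0000, 4.0000)
after link 3: o_3 = (0.5359, 3.0000, 2.0000)
after link 4: o_4 = (1.0359, 3.0000, 1.1340)
after link 5: o_5 = (-1.9641, 1.0000, -0.5981)
after link 6: o_6 = (-5.8301, 0.7321, -2.8301)

-5.830 0.732 -2.830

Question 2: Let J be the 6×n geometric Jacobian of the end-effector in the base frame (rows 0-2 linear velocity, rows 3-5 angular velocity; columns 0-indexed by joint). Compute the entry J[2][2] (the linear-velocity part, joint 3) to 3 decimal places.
9.830

axis z_2 = (0.0000,1.0000,-0.0000); lever o_n−o_2 = (-9.8301,-2.2679,-6.8301)
cross product → J_v[:, 2] = (-6.8301,0.0000,9.8301)
J_ω[:, 2] = z_2
entry J[2][2] = 9.8301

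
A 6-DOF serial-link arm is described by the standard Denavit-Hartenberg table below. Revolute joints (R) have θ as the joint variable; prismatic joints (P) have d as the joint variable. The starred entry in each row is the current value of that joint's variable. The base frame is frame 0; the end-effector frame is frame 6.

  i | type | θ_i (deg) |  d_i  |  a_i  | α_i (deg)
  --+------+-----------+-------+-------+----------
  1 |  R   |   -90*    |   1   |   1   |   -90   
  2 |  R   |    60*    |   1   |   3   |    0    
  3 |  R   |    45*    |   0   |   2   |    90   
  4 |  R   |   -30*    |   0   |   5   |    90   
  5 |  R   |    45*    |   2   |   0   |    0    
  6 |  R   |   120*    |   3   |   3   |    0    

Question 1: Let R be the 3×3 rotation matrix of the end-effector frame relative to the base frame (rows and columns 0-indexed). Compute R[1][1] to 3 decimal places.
End-effector y-axis (col 1 of R) = (0.1294,0.8750,0.4665)
R[1][1] = 0.8750

0.875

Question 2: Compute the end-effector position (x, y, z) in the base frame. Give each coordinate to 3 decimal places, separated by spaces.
-4.381 -2.908 -3.075

after link 1: o_1 = (0.0000, -1.0000, 1.0000)
after link 2: o_2 = (1.0000, -2.5000, -1.5981)
after link 3: o_3 = (1.0000, -1.9824, -3.5299)
after link 4: o_4 = (-1.5000, -0.8616, -7.7125)
after link 5: o_5 = (-3.2321, -1.1205, -6.7466)
after link 6: o_6 = (-4.3812, -2.9082, -3.0746)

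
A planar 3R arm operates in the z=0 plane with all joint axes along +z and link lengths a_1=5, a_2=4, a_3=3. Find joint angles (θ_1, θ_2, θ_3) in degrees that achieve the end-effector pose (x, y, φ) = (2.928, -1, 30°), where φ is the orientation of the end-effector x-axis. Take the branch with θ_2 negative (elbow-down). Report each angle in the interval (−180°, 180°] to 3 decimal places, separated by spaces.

-30.005 -150.000 -149.995

wrist centre = target − a_3·(cos φ, sin φ) = (0.3299, -2.5000)
cos θ_2 = (6.3588−5²−4²)/(2·5·4) = -0.8660; θ_2 = -150.0004° (elbow-down)
β = atan2(-2.5000,0.3299) = -82.4821°; ψ = atan2(-2.0000,1.5359) = -52.4775°
θ_1 = β − ψ = -30.0047°
θ_3 = φ − θ_1 − θ_2 = -149.9950° (wrapped to (-180°,180°])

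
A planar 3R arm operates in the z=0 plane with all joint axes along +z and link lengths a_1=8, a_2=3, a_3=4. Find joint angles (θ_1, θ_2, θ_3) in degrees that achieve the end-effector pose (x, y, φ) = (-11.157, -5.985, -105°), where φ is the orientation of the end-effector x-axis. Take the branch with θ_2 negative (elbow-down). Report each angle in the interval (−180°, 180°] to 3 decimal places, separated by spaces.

wrist centre = target − a_3·(cos φ, sin φ) = (-10.1217, -2.1213)
cos θ_2 = (106.9492−8²−3²)/(2·8·3) = 0.7073; θ_2 = -44.9864° (elbow-down)
β = atan2(-2.1213,-10.1217) = -168.1633°; ψ = atan2(-2.1208,10.1218) = -11.8339°
θ_1 = β − ψ = -156.3294°
θ_3 = φ − θ_1 − θ_2 = 96.3158° (wrapped to (-180°,180°])

-156.329 -44.986 96.316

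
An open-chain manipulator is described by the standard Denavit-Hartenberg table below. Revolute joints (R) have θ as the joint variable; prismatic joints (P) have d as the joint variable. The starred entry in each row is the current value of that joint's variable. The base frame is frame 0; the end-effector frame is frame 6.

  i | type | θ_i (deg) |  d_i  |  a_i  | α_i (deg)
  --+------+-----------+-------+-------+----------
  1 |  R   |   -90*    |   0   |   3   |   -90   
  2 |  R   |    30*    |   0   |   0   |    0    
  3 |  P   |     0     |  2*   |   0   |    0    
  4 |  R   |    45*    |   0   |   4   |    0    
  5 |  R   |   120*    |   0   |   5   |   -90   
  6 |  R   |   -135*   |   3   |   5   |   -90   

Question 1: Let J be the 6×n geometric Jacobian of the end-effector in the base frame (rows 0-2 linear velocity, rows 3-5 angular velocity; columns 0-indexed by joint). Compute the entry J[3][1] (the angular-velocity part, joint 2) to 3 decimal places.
1.000

axis z_1 = (1.0000,0.0000,0.0000); lever o_n−o_1 = (5.5355,-0.3972,-0.5869)
cross product → J_v[:, 1] = (-0.0000,0.5869,-0.3972)
J_ω[:, 1] = z_1
entry J[3][1] = 1.0000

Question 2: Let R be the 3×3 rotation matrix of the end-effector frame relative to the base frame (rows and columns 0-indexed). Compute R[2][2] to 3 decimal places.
End-effector z-axis (col 2 of R) = (0.7071,0.6830,0.1830)
R[2][2] = 0.1830

0.183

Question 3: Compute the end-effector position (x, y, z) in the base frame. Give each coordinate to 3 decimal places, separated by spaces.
after link 1: o_1 = (0.0000, -3.0000, 0.0000)
after link 2: o_2 = (0.0000, -3.0000, 0.0000)
after link 3: o_3 = (2.0000, -3.0000, 0.0000)
after link 4: o_4 = (2.0000, -4.0353, -3.8637)
after link 5: o_5 = (2.0000, 0.7944, -2.5696)
after link 6: o_6 = (5.5355, -3.3972, -0.5869)

5.536 -3.397 -0.587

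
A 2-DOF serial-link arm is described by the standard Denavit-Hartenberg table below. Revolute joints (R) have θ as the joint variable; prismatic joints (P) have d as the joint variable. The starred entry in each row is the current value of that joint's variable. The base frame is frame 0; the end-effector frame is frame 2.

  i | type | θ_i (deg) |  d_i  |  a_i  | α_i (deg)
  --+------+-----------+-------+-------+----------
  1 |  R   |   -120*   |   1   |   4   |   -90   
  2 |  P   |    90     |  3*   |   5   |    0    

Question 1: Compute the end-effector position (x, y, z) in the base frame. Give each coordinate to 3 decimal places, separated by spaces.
0.598 -4.964 -4.000

after link 1: o_1 = (-2.0000, -3.4641, 1.0000)
after link 2: o_2 = (0.5981, -4.9641, -4.0000)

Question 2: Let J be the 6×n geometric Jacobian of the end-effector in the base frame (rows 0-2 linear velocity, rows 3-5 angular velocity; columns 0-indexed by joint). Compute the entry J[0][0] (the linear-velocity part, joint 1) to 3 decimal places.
4.964

axis z_0 = ẑ; lever o_n−o_0 = (0.5981,-4.9641,-4.0000)
cross product → J_v[:, 0] = (4.9641,0.5981,-0.0000)
J_ω[:, 0] = z_0
entry J[0][0] = 4.9641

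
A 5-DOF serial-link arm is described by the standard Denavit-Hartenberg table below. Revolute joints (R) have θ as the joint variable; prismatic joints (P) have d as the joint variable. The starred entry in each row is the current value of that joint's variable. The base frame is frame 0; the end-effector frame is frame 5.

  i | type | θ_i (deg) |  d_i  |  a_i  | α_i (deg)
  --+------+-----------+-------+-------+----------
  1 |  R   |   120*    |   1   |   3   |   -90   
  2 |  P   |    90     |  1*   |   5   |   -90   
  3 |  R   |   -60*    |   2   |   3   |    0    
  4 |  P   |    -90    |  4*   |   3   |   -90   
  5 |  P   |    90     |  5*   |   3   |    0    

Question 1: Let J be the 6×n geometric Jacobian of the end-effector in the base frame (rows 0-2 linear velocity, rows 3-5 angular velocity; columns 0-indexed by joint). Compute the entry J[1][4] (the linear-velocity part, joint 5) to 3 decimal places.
prismatic axis z_4 = (-0.7500,-0.4330,-0.5000)
J_v[:, 4] = z_4; J_ω[:, 4] = (0,0,0)
entry J[1][4] = -0.4330

-0.433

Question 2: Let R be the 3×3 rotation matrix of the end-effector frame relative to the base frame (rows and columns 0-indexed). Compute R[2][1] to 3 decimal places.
-0.866

End-effector y-axis (col 1 of R) = (0.4330,0.2500,-0.8660)
R[2][1] = -0.8660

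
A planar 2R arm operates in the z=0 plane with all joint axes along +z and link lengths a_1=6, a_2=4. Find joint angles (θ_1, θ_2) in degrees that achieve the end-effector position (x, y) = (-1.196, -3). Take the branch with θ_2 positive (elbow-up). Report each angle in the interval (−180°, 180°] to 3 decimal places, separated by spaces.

-149.997 150.001

cos θ_2 = (10.4304−6²−4²)/(2·6·4) = -0.8660; θ_2 = 150.0009° (elbow-up)
β = atan2(-3.0000,-1.1960) = -111.7355°; ψ = atan2(1.9999,2.5359) = 38.2616°
θ_1 = β − ψ = -149.9971°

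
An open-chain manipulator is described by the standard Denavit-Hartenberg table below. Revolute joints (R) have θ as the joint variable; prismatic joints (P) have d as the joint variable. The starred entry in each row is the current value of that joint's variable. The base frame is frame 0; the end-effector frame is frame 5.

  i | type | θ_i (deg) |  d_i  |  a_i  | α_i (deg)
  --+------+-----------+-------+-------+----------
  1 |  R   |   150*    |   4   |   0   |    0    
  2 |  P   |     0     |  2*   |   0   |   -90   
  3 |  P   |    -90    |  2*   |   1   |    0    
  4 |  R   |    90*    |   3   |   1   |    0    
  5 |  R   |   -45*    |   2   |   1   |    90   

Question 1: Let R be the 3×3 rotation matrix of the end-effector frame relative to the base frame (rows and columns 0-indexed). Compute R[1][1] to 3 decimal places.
-0.866

End-effector y-axis (col 1 of R) = (-0.5000,-0.8660,0.0000)
R[1][1] = -0.8660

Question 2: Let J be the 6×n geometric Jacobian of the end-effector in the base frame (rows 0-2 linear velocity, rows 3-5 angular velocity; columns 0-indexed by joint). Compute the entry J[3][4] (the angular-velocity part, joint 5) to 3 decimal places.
axis z_4 = (-0.5000,-0.8660,0.0000); lever o_n−o_4 = (-1.6124,-1.3785,0.7071)
cross product → J_v[:, 4] = (-0.6124,0.3536,-0.7071)
J_ω[:, 4] = z_4
entry J[3][4] = -0.5000

-0.500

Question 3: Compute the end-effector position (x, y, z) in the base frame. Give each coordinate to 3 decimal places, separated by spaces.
-4.978 -5.209 7.707

after link 1: o_1 = (0.0000, 0.0000, 4.0000)
after link 2: o_2 = (0.0000, 0.0000, 6.0000)
after link 3: o_3 = (-1.0000, -1.7321, 7.0000)
after link 4: o_4 = (-3.3660, -3.8301, 7.0000)
after link 5: o_5 = (-4.9784, -5.2086, 7.7071)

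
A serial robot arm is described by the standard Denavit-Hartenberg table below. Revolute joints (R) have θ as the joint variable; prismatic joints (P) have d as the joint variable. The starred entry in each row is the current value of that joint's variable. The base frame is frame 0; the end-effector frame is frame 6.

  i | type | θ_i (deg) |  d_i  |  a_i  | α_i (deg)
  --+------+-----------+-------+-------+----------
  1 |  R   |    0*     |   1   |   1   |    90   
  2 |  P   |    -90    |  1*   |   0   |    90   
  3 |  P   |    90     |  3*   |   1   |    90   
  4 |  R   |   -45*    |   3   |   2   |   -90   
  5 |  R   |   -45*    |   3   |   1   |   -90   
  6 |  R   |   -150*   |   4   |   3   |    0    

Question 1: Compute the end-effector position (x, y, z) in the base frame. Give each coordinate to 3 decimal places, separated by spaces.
-2.567 -7.797 1.958

after link 1: o_1 = (1.0000, 0.0000, 1.0000)
after link 2: o_2 = (1.0000, -1.0000, 1.0000)
after link 3: o_3 = (-2.0000, -2.0000, 1.0000)
after link 4: o_4 = (-0.5858, -3.4142, -2.0000)
after link 5: o_5 = (-2.2071, -6.0355, -2.7071)
after link 6: o_6 = (-2.5668, -7.7972, 1.9584)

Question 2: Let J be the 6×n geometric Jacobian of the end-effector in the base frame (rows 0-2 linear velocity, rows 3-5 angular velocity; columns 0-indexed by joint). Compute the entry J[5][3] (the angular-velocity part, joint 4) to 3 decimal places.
-1.000

axis z_3 = (-0.0000,-0.0000,-1.0000); lever o_n−o_3 = (-0.5668,-5.7972,0.9584)
cross product → J_v[:, 3] = (-5.7972,0.5668,0.0000)
J_ω[:, 3] = z_3
entry J[5][3] = -1.0000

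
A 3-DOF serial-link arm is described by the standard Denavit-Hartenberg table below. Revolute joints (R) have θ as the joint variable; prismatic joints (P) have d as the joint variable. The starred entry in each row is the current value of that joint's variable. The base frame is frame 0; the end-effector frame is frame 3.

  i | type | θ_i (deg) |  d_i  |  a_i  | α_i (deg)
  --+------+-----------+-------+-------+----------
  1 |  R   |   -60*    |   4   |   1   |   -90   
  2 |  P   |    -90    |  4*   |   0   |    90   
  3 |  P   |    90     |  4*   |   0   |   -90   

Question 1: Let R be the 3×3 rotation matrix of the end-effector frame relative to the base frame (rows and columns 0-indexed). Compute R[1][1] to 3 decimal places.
End-effector y-axis (col 1 of R) = (0.5000,-0.8660,-0.0000)
R[1][1] = -0.8660

-0.866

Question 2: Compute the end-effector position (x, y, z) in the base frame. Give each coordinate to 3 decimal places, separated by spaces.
after link 1: o_1 = (0.5000, -0.8660, 4.0000)
after link 2: o_2 = (3.9641, 1.1340, 4.0000)
after link 3: o_3 = (1.9641, 4.5981, 4.0000)

1.964 4.598 4.000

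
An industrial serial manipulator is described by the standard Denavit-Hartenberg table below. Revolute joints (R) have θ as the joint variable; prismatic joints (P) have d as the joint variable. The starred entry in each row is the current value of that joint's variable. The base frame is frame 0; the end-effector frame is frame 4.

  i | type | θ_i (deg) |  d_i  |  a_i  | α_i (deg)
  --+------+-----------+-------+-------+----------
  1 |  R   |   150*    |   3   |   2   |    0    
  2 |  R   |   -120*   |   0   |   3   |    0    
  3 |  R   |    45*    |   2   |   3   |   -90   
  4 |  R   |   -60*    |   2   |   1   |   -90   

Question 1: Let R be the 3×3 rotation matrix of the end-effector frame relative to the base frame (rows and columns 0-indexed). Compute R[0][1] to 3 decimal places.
End-effector y-axis (col 1 of R) = (0.9659,-0.2588,-0.0000)
R[0][1] = 0.9659

0.966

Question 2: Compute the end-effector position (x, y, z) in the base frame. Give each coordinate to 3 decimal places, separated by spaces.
-0.160 6.398 5.866

after link 1: o_1 = (-1.7321, 1.0000, 3.0000)
after link 2: o_2 = (0.8660, 2.5000, 3.0000)
after link 3: o_3 = (1.6425, 5.3978, 5.0000)
after link 4: o_4 = (-0.1600, 6.3984, 5.8660)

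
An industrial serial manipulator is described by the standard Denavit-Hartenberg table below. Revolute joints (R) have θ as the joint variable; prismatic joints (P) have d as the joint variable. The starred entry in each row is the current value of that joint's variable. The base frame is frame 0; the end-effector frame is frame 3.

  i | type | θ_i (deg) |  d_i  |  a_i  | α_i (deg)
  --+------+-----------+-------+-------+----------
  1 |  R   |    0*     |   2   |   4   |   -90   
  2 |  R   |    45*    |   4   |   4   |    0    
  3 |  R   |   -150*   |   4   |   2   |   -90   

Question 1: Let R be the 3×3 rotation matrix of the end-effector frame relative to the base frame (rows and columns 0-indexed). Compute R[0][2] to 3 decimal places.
0.966

End-effector z-axis (col 2 of R) = (0.9659,0.0000,0.2588)
R[0][2] = 0.9659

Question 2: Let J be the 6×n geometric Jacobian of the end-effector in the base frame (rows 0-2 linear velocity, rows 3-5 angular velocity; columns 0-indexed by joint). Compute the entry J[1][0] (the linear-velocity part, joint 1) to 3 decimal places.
axis z_0 = ẑ; lever o_n−o_0 = (6.3108,8.0000,1.1034)
cross product → J_v[:, 0] = (-8.0000,6.3108,0.0000)
J_ω[:, 0] = z_0
entry J[1][0] = 6.3108

6.311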